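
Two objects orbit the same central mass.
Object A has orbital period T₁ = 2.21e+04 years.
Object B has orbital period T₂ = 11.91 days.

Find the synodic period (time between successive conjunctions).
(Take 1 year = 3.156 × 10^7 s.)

Convert to SI: T₁ = 2.21e+04 years = 6.97476e+11 s; T₂ = 11.91 days = 1.02902e+06 s.
T_syn = |T₁ · T₂ / (T₁ − T₂)|.
T_syn = |6.97476e+11 · 1.02902e+06 / (6.97476e+11 − 1.02902e+06)| s ≈ 1.029e+06 s = 11.91 days.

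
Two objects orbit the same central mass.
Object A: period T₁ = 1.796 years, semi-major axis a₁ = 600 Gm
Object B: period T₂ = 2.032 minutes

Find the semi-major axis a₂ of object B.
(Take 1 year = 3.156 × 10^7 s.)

Convert to SI: T₁ = 1.796 years = 5.66818e+07 s; a₁ = 600 Gm = 6e+11 m; T₂ = 2.032 minutes = 121.92 s.
Kepler's third law: (T₁/T₂)² = (a₁/a₂)³ ⇒ a₂ = a₁ · (T₂/T₁)^(2/3).
T₂/T₁ = 121.92 / 5.66818e+07 = 2.15096e-06.
a₂ = 6e+11 · (2.15096e-06)^(2/3) m ≈ 9.998e+07 m = 99.98 Mm.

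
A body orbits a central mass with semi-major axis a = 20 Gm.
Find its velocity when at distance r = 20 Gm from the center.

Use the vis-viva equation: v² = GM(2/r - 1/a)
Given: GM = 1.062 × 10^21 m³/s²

Convert to SI: a = 20 Gm = 2e+10 m; r = 20 Gm = 2e+10 m.
Vis-viva: v = √(GM · (2/r − 1/a)).
2/r − 1/a = 2/2e+10 − 1/2e+10 = 5e-11 m⁻¹.
v = √(1.062e+21 · 5e-11) m/s ≈ 2.304e+05 m/s = 230.4 km/s.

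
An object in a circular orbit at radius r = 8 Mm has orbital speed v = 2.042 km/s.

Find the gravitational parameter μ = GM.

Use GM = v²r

Convert to SI: r = 8 Mm = 8e+06 m; v = 2.042 km/s = 2042 m/s.
For a circular orbit v² = GM/r, so GM = v² · r.
GM = (2042)² · 8e+06 m³/s² ≈ 3.336e+13 m³/s² = 3.336 × 10^13 m³/s².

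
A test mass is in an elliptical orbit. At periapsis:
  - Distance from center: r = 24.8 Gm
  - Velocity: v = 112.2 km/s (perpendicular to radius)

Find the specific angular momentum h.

Convert to SI: r = 24.8 Gm = 2.48e+10 m; v = 112.2 km/s = 112200 m/s.
With v perpendicular to r, h = r · v.
h = 2.48e+10 · 112200 m²/s ≈ 2.783e+15 m²/s.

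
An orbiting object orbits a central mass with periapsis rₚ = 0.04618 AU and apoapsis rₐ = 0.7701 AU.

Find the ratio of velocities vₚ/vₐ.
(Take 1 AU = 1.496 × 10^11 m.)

Convert to SI: rₚ = 0.04618 AU = 6.90853e+09 m; rₐ = 0.7701 AU = 1.15207e+11 m.
Conservation of angular momentum gives rₚvₚ = rₐvₐ, so vₚ/vₐ = rₐ/rₚ.
vₚ/vₐ = 1.15207e+11 / 6.90853e+09 ≈ 16.68.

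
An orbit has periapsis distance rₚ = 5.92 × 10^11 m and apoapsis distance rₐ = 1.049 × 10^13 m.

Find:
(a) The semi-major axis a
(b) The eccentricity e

(a) a = (rₚ + rₐ) / 2 = (5.92e+11 + 1.049e+13) / 2 ≈ 5.541e+12 m = 5.541 × 10^12 m.
(b) e = (rₐ − rₚ) / (rₐ + rₚ) = (1.049e+13 − 5.92e+11) / (1.049e+13 + 5.92e+11) ≈ 0.8932.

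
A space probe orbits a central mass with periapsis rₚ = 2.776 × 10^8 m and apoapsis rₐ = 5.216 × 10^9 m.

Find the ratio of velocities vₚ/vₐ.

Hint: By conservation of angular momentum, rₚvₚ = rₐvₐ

Conservation of angular momentum gives rₚvₚ = rₐvₐ, so vₚ/vₐ = rₐ/rₚ.
vₚ/vₐ = 5.216e+09 / 2.776e+08 ≈ 18.79.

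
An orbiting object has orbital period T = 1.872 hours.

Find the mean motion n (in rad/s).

Convert to SI: T = 1.872 hours = 6739.2 s.
n = 2π / T.
n = 2π / 6739.2 s ≈ 0.0009323 rad/s.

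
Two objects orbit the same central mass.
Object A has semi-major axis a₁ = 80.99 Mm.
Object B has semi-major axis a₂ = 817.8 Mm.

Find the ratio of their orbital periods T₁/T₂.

Convert to SI: a₁ = 80.99 Mm = 8.099e+07 m; a₂ = 817.8 Mm = 8.178e+08 m.
From Kepler's third law, (T₁/T₂)² = (a₁/a₂)³, so T₁/T₂ = (a₁/a₂)^(3/2).
a₁/a₂ = 8.099e+07 / 8.178e+08 = 0.099034.
T₁/T₂ = (0.099034)^(3/2) ≈ 0.03117.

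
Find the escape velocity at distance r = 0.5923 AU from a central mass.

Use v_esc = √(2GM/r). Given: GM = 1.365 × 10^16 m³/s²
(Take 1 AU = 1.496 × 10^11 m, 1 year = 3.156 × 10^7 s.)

Convert to SI: r = 0.5923 AU = 8.86081e+10 m.
Escape velocity comes from setting total energy to zero: ½v² − GM/r = 0 ⇒ v_esc = √(2GM / r).
v_esc = √(2 · 1.365e+16 / 8.86081e+10) m/s ≈ 555.1 m/s = 0.1171 AU/year.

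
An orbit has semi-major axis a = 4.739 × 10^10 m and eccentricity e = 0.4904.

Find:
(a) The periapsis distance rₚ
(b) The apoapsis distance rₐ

(a) rₚ = a(1 − e) = 4.739e+10 · (1 − 0.4904) = 4.739e+10 · 0.5096 ≈ 2.415e+10 m = 2.415 × 10^10 m.
(b) rₐ = a(1 + e) = 4.739e+10 · (1 + 0.4904) = 4.739e+10 · 1.4904 ≈ 7.063e+10 m = 7.063 × 10^10 m.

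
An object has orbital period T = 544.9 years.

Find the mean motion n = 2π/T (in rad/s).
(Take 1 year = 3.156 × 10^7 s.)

Convert to SI: T = 544.9 years = 1.7197e+10 s.
n = 2π / T.
n = 2π / 1.7197e+10 s ≈ 3.654e-10 rad/s.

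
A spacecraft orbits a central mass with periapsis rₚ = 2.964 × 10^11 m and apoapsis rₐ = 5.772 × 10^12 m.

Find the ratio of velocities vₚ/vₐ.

Conservation of angular momentum gives rₚvₚ = rₐvₐ, so vₚ/vₐ = rₐ/rₚ.
vₚ/vₐ = 5.772e+12 / 2.964e+11 ≈ 19.47.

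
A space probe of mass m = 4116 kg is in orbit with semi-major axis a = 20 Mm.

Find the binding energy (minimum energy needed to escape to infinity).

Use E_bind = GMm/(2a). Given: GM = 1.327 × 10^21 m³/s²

Convert to SI: a = 20 Mm = 2e+07 m.
Total orbital energy is E = −GMm/(2a); binding energy is E_bind = −E = GMm/(2a).
E_bind = 1.327e+21 · 4116 / (2 · 2e+07) J ≈ 1.365e+17 J = 136.5 PJ.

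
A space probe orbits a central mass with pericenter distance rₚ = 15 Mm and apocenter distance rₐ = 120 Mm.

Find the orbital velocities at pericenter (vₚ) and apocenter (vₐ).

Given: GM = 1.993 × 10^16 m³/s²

Convert to SI: rₚ = 15 Mm = 1.5e+07 m; rₐ = 120 Mm = 1.2e+08 m.
Use the vis-viva equation v² = GM(2/r − 1/a) with a = (rₚ + rₐ)/2 = (1.5e+07 + 1.2e+08)/2 = 6.75e+07 m.
vₚ = √(GM · (2/rₚ − 1/a)) = √(1.993e+16 · (2/1.5e+07 − 1/6.75e+07)) m/s ≈ 4.86e+04 m/s = 48.6 km/s.
vₐ = √(GM · (2/rₐ − 1/a)) = √(1.993e+16 · (2/1.2e+08 − 1/6.75e+07)) m/s ≈ 6075 m/s = 6.075 km/s.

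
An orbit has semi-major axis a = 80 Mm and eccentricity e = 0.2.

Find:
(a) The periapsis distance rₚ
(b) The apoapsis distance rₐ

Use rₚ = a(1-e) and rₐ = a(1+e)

Convert to SI: a = 80 Mm = 8e+07 m.
(a) rₚ = a(1 − e) = 8e+07 · (1 − 0.2) = 8e+07 · 0.8 ≈ 6.4e+07 m = 64 Mm.
(b) rₐ = a(1 + e) = 8e+07 · (1 + 0.2) = 8e+07 · 1.2 ≈ 9.6e+07 m = 96 Mm.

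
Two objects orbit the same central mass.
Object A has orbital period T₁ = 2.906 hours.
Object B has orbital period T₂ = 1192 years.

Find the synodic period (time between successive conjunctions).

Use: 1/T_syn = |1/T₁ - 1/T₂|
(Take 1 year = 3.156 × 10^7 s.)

Convert to SI: T₁ = 2.906 hours = 10461.6 s; T₂ = 1192 years = 3.76195e+10 s.
T_syn = |T₁ · T₂ / (T₁ − T₂)|.
T_syn = |10461.6 · 3.76195e+10 / (10461.6 − 3.76195e+10)| s ≈ 1.046e+04 s = 2.906 hours.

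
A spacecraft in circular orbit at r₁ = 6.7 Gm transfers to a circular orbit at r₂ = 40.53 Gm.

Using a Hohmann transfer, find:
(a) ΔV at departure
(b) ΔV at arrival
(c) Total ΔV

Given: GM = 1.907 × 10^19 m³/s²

Convert to SI: r₁ = 6.7 Gm = 6.7e+09 m; r₂ = 40.53 Gm = 4.053e+10 m.
Transfer semi-major axis: a_t = (r₁ + r₂)/2 = (6.7e+09 + 4.053e+10)/2 = 2.3615e+10 m.
Circular speeds: v₁ = √(GM/r₁) = 53350.4 m/s, v₂ = √(GM/r₂) = 21691.4 m/s.
Transfer speeds (vis-viva v² = GM(2/r − 1/a_t)): v₁ᵗ = 69892.8 m/s, v₂ᵗ = 11553.9 m/s.
(a) ΔV₁ = |v₁ᵗ − v₁| ≈ 1.654e+04 m/s = 16.54 km/s.
(b) ΔV₂ = |v₂ − v₂ᵗ| ≈ 1.014e+04 m/s = 10.14 km/s.
(c) ΔV_total = ΔV₁ + ΔV₂ ≈ 2.668e+04 m/s = 26.68 km/s.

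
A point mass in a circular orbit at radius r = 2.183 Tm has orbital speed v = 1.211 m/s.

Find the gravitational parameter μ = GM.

Convert to SI: r = 2.183 Tm = 2.183e+12 m.
For a circular orbit v² = GM/r, so GM = v² · r.
GM = (1.211)² · 2.183e+12 m³/s² ≈ 3.201e+12 m³/s² = 3.201 × 10^12 m³/s².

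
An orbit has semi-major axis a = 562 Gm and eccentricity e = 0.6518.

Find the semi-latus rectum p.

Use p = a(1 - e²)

Convert to SI: a = 562 Gm = 5.62e+11 m.
p = a (1 − e²).
p = 5.62e+11 · (1 − (0.6518)²) = 5.62e+11 · 0.575157 ≈ 3.232e+11 m = 323.2 Gm.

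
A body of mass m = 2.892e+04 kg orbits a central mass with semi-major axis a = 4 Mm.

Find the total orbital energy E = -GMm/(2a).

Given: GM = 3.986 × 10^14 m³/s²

Convert to SI: a = 4 Mm = 4e+06 m.
E = −GMm / (2a).
E = −3.986e+14 · 2.892e+04 / (2 · 4e+06) J ≈ -1.441e+12 J = -1.441 TJ.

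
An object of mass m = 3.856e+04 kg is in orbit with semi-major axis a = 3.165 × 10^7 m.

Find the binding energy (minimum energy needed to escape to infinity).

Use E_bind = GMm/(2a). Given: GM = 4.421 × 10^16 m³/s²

Total orbital energy is E = −GMm/(2a); binding energy is E_bind = −E = GMm/(2a).
E_bind = 4.421e+16 · 3.856e+04 / (2 · 3.165e+07) J ≈ 2.693e+13 J = 26.93 TJ.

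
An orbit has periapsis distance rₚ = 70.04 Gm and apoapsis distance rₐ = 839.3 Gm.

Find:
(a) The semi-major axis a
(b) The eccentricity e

Convert to SI: rₚ = 70.04 Gm = 7.004e+10 m; rₐ = 839.3 Gm = 8.393e+11 m.
(a) a = (rₚ + rₐ) / 2 = (7.004e+10 + 8.393e+11) / 2 ≈ 4.547e+11 m = 454.7 Gm.
(b) e = (rₐ − rₚ) / (rₐ + rₚ) = (8.393e+11 − 7.004e+10) / (8.393e+11 + 7.004e+10) ≈ 0.846.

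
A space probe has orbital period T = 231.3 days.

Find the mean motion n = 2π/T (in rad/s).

Convert to SI: T = 231.3 days = 1.99843e+07 s.
n = 2π / T.
n = 2π / 1.99843e+07 s ≈ 3.144e-07 rad/s.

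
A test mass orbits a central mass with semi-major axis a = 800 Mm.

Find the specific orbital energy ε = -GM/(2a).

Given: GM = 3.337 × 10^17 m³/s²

Convert to SI: a = 800 Mm = 8e+08 m.
ε = −GM / (2a).
ε = −3.337e+17 / (2 · 8e+08) J/kg ≈ -2.086e+08 J/kg = -208.6 MJ/kg.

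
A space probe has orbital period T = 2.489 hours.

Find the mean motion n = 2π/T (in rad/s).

Convert to SI: T = 2.489 hours = 8960.4 s.
n = 2π / T.
n = 2π / 8960.4 s ≈ 0.0007012 rad/s.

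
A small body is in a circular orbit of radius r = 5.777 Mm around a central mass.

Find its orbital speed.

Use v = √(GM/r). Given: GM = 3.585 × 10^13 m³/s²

Convert to SI: r = 5.777 Mm = 5.777e+06 m.
For a circular orbit, gravity supplies the centripetal force, so v = √(GM / r).
v = √(3.585e+13 / 5.777e+06) m/s ≈ 2491 m/s = 2.491 km/s.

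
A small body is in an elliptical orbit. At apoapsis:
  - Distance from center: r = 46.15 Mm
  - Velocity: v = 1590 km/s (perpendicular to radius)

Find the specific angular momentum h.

Convert to SI: r = 46.15 Mm = 4.615e+07 m; v = 1590 km/s = 1.59e+06 m/s.
With v perpendicular to r, h = r · v.
h = 4.615e+07 · 1.59e+06 m²/s ≈ 7.338e+13 m²/s.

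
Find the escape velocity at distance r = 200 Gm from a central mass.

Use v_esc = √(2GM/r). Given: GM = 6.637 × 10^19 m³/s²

Convert to SI: r = 200 Gm = 2e+11 m.
Escape velocity comes from setting total energy to zero: ½v² − GM/r = 0 ⇒ v_esc = √(2GM / r).
v_esc = √(2 · 6.637e+19 / 2e+11) m/s ≈ 2.576e+04 m/s = 25.76 km/s.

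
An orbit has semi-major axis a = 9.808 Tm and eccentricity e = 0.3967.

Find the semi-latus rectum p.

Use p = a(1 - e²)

Convert to SI: a = 9.808 Tm = 9.808e+12 m.
p = a (1 − e²).
p = 9.808e+12 · (1 − (0.3967)²) = 9.808e+12 · 0.842629 ≈ 8.265e+12 m = 8.265 Tm.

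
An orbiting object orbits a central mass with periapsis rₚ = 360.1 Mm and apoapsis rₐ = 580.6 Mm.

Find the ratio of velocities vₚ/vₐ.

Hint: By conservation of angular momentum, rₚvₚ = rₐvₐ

Convert to SI: rₚ = 360.1 Mm = 3.601e+08 m; rₐ = 580.6 Mm = 5.806e+08 m.
Conservation of angular momentum gives rₚvₚ = rₐvₐ, so vₚ/vₐ = rₐ/rₚ.
vₚ/vₐ = 5.806e+08 / 3.601e+08 ≈ 1.612.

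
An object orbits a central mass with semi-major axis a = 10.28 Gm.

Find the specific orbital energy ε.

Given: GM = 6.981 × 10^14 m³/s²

Convert to SI: a = 10.28 Gm = 1.028e+10 m.
ε = −GM / (2a).
ε = −6.981e+14 / (2 · 1.028e+10) J/kg ≈ -3.395e+04 J/kg = -33.95 kJ/kg.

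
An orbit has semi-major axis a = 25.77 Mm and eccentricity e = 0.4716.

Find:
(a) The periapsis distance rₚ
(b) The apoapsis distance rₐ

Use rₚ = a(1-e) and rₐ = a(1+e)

Convert to SI: a = 25.77 Mm = 2.577e+07 m.
(a) rₚ = a(1 − e) = 2.577e+07 · (1 − 0.4716) = 2.577e+07 · 0.5284 ≈ 1.362e+07 m = 13.62 Mm.
(b) rₐ = a(1 + e) = 2.577e+07 · (1 + 0.4716) = 2.577e+07 · 1.4716 ≈ 3.792e+07 m = 37.92 Mm.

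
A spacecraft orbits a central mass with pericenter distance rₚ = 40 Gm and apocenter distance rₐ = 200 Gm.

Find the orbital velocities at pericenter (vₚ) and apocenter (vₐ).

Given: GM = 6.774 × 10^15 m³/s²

Convert to SI: rₚ = 40 Gm = 4e+10 m; rₐ = 200 Gm = 2e+11 m.
Use the vis-viva equation v² = GM(2/r − 1/a) with a = (rₚ + rₐ)/2 = (4e+10 + 2e+11)/2 = 1.2e+11 m.
vₚ = √(GM · (2/rₚ − 1/a)) = √(6.774e+15 · (2/4e+10 − 1/1.2e+11)) m/s ≈ 531.3 m/s = 531.3 m/s.
vₐ = √(GM · (2/rₐ − 1/a)) = √(6.774e+15 · (2/2e+11 − 1/1.2e+11)) m/s ≈ 106.3 m/s = 106.3 m/s.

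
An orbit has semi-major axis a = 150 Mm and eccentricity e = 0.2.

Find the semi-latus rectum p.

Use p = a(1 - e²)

Convert to SI: a = 150 Mm = 1.5e+08 m.
p = a (1 − e²).
p = 1.5e+08 · (1 − (0.2)²) = 1.5e+08 · 0.96 ≈ 1.44e+08 m = 144 Mm.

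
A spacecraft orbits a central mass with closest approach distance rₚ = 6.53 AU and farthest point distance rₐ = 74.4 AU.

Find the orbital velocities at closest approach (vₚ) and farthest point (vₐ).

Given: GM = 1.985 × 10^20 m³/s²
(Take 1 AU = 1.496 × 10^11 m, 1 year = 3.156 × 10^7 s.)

Convert to SI: rₚ = 6.53 AU = 9.76888e+11 m; rₐ = 74.4 AU = 1.11302e+13 m.
Use the vis-viva equation v² = GM(2/r − 1/a) with a = (rₚ + rₐ)/2 = (9.76888e+11 + 1.11302e+13)/2 = 6.05356e+12 m.
vₚ = √(GM · (2/rₚ − 1/a)) = √(1.985e+20 · (2/9.76888e+11 − 1/6.05356e+12)) m/s ≈ 1.933e+04 m/s = 4.078 AU/year.
vₐ = √(GM · (2/rₐ − 1/a)) = √(1.985e+20 · (2/1.11302e+13 − 1/6.05356e+12)) m/s ≈ 1696 m/s = 0.3579 AU/year.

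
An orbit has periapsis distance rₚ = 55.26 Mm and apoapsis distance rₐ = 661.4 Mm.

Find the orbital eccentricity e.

Convert to SI: rₚ = 55.26 Mm = 5.526e+07 m; rₐ = 661.4 Mm = 6.614e+08 m.
e = (rₐ − rₚ) / (rₐ + rₚ).
e = (6.614e+08 − 5.526e+07) / (6.614e+08 + 5.526e+07) = 6.0614e+08 / 7.1666e+08 ≈ 0.8458.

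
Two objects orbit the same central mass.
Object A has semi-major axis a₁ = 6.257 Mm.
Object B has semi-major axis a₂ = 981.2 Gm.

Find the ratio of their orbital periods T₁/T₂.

Convert to SI: a₁ = 6.257 Mm = 6.257e+06 m; a₂ = 981.2 Gm = 9.812e+11 m.
From Kepler's third law, (T₁/T₂)² = (a₁/a₂)³, so T₁/T₂ = (a₁/a₂)^(3/2).
a₁/a₂ = 6.257e+06 / 9.812e+11 = 6.37689e-06.
T₁/T₂ = (6.37689e-06)^(3/2) ≈ 1.61e-08.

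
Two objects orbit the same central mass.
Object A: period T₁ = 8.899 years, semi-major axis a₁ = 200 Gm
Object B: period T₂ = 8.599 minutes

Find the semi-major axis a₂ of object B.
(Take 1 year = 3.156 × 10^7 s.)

Convert to SI: T₁ = 8.899 years = 2.80852e+08 s; a₁ = 200 Gm = 2e+11 m; T₂ = 8.599 minutes = 515.94 s.
Kepler's third law: (T₁/T₂)² = (a₁/a₂)³ ⇒ a₂ = a₁ · (T₂/T₁)^(2/3).
T₂/T₁ = 515.94 / 2.80852e+08 = 1.83705e-06.
a₂ = 2e+11 · (1.83705e-06)^(2/3) m ≈ 3e+07 m = 30 Mm.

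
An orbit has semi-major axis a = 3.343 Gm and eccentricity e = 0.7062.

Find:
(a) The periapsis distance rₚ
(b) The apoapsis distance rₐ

Convert to SI: a = 3.343 Gm = 3.343e+09 m.
(a) rₚ = a(1 − e) = 3.343e+09 · (1 − 0.7062) = 3.343e+09 · 0.2938 ≈ 9.822e+08 m = 982.2 Mm.
(b) rₐ = a(1 + e) = 3.343e+09 · (1 + 0.7062) = 3.343e+09 · 1.7062 ≈ 5.704e+09 m = 5.704 Gm.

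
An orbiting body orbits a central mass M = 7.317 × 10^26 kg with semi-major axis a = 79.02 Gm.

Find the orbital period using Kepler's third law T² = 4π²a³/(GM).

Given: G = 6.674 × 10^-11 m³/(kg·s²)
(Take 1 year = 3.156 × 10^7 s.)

Convert to SI: a = 79.02 Gm = 7.902e+10 m.
GM = G · M = 6.674e-11 · 7.317e+26 = 4.88337e+16 m³/s².
Kepler's third law: T = 2π √(a³ / GM).
Substituting a = 7.902e+10 m and GM = 4.88337e+16 m³/s²:
T = 2π √((7.902e+10)³ / 4.88337e+16) s
T ≈ 6.316e+08 s = 20.01 years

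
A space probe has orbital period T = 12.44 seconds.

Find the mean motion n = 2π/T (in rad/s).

n = 2π / T.
n = 2π / 12.44 s ≈ 0.5051 rad/s.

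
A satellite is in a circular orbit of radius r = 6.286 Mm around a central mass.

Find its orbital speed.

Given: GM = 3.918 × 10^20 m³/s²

Convert to SI: r = 6.286 Mm = 6.286e+06 m.
For a circular orbit, gravity supplies the centripetal force, so v = √(GM / r).
v = √(3.918e+20 / 6.286e+06) m/s ≈ 7.895e+06 m/s = 7895 km/s.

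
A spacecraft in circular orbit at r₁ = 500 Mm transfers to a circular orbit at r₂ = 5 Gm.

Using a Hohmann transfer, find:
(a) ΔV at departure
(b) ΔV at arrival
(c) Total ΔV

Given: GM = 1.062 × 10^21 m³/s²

Convert to SI: r₁ = 500 Mm = 5e+08 m; r₂ = 5 Gm = 5e+09 m.
Transfer semi-major axis: a_t = (r₁ + r₂)/2 = (5e+08 + 5e+09)/2 = 2.75e+09 m.
Circular speeds: v₁ = √(GM/r₁) = 1.45739e+06 m/s, v₂ = √(GM/r₂) = 460869 m/s.
Transfer speeds (vis-viva v² = GM(2/r − 1/a_t)): v₁ᵗ = 1.96515e+06 m/s, v₂ᵗ = 196515 m/s.
(a) ΔV₁ = |v₁ᵗ − v₁| ≈ 5.078e+05 m/s = 507.8 km/s.
(b) ΔV₂ = |v₂ − v₂ᵗ| ≈ 2.644e+05 m/s = 264.4 km/s.
(c) ΔV_total = ΔV₁ + ΔV₂ ≈ 7.721e+05 m/s = 772.1 km/s.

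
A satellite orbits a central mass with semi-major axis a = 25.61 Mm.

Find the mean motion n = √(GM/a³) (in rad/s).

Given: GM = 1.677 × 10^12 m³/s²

Convert to SI: a = 25.61 Mm = 2.561e+07 m.
n = √(GM / a³).
n = √(1.677e+12 / (2.561e+07)³) rad/s ≈ 9.992e-06 rad/s.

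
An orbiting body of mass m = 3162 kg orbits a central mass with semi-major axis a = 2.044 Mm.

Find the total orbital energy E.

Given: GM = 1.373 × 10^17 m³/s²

Convert to SI: a = 2.044 Mm = 2.044e+06 m.
E = −GMm / (2a).
E = −1.373e+17 · 3162 / (2 · 2.044e+06) J ≈ -1.062e+14 J = -106.2 TJ.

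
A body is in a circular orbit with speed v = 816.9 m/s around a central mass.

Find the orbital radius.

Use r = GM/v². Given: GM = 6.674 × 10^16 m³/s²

For a circular orbit, v² = GM / r, so r = GM / v².
r = 6.674e+16 / (816.9)² m ≈ 1e+11 m = 100 Gm.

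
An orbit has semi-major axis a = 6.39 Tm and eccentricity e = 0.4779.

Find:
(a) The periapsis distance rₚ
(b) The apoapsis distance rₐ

Convert to SI: a = 6.39 Tm = 6.39e+12 m.
(a) rₚ = a(1 − e) = 6.39e+12 · (1 − 0.4779) = 6.39e+12 · 0.5221 ≈ 3.336e+12 m = 3.336 Tm.
(b) rₐ = a(1 + e) = 6.39e+12 · (1 + 0.4779) = 6.39e+12 · 1.4779 ≈ 9.444e+12 m = 9.444 Tm.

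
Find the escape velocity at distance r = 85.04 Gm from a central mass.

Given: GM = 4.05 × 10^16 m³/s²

Convert to SI: r = 85.04 Gm = 8.504e+10 m.
Escape velocity comes from setting total energy to zero: ½v² − GM/r = 0 ⇒ v_esc = √(2GM / r).
v_esc = √(2 · 4.05e+16 / 8.504e+10) m/s ≈ 976 m/s = 976 m/s.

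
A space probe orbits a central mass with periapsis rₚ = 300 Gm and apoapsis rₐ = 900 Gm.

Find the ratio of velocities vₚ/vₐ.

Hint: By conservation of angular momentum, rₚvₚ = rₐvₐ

Convert to SI: rₚ = 300 Gm = 3e+11 m; rₐ = 900 Gm = 9e+11 m.
Conservation of angular momentum gives rₚvₚ = rₐvₐ, so vₚ/vₐ = rₐ/rₚ.
vₚ/vₐ = 9e+11 / 3e+11 ≈ 3.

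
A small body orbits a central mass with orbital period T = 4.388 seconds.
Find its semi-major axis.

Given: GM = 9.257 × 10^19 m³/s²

Invert Kepler's third law: a = (GM · T² / (4π²))^(1/3).
Substituting T = 4.388 s and GM = 9.257e+19 m³/s²:
a = (9.257e+19 · (4.388)² / (4π²))^(1/3) m
a ≈ 3.561e+06 m = 3.561 × 10^6 m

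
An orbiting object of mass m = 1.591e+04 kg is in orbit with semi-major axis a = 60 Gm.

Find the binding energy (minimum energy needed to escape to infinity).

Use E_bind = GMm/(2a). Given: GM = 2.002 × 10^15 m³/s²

Convert to SI: a = 60 Gm = 6e+10 m.
Total orbital energy is E = −GMm/(2a); binding energy is E_bind = −E = GMm/(2a).
E_bind = 2.002e+15 · 1.591e+04 / (2 · 6e+10) J ≈ 2.654e+08 J = 265.4 MJ.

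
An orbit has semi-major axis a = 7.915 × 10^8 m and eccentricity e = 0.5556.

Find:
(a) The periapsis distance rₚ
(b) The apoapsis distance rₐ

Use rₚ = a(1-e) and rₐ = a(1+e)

(a) rₚ = a(1 − e) = 7.915e+08 · (1 − 0.5556) = 7.915e+08 · 0.4444 ≈ 3.517e+08 m = 3.517 × 10^8 m.
(b) rₐ = a(1 + e) = 7.915e+08 · (1 + 0.5556) = 7.915e+08 · 1.5556 ≈ 1.231e+09 m = 1.231 × 10^9 m.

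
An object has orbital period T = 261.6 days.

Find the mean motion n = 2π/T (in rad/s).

Convert to SI: T = 261.6 days = 2.26022e+07 s.
n = 2π / T.
n = 2π / 2.26022e+07 s ≈ 2.78e-07 rad/s.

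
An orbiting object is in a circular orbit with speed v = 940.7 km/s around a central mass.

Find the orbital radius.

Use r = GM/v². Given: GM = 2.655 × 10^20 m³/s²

Convert to SI: v = 940.7 km/s = 940700 m/s.
For a circular orbit, v² = GM / r, so r = GM / v².
r = 2.655e+20 / (940700)² m ≈ 3e+08 m = 300 Mm.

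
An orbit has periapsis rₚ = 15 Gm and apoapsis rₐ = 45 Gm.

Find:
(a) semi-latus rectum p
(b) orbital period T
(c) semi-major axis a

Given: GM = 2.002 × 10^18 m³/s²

Convert to SI: rₚ = 15 Gm = 1.5e+10 m; rₐ = 45 Gm = 4.5e+10 m.
(a) From a = (rₚ + rₐ)/2 = 3e+10 m and e = (rₐ − rₚ)/(rₐ + rₚ) = 0.5, p = a(1 − e²) = 3e+10 · (1 − (0.5)²) ≈ 2.25e+10 m
(b) With a = (rₚ + rₐ)/2 = 3e+10 m, T = 2π √(a³/GM) = 2π √((3e+10)³/2.002e+18) s ≈ 2.307e+07 s
(c) a = (rₚ + rₐ)/2 = (1.5e+10 + 4.5e+10)/2 ≈ 3e+10 m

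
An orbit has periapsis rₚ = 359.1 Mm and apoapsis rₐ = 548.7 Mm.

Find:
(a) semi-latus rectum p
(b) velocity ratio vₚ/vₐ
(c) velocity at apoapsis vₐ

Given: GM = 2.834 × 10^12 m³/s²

Convert to SI: rₚ = 359.1 Mm = 3.591e+08 m; rₐ = 548.7 Mm = 5.487e+08 m.
(a) From a = (rₚ + rₐ)/2 = 4.539e+08 m and e = (rₐ − rₚ)/(rₐ + rₚ) = 0.208857, p = a(1 − e²) = 4.539e+08 · (1 − (0.208857)²) ≈ 4.341e+08 m
(b) Conservation of angular momentum (rₚvₚ = rₐvₐ) gives vₚ/vₐ = rₐ/rₚ = 5.487e+08/3.591e+08 ≈ 1.528
(c) With a = (rₚ + rₐ)/2 = 4.539e+08 m, vₐ = √(GM (2/rₐ − 1/a)) = √(2.834e+12 · (2/5.487e+08 − 1/4.539e+08)) m/s ≈ 63.92 m/s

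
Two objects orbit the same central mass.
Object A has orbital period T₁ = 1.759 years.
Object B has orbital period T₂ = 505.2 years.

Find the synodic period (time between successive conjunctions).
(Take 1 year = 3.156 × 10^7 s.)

Convert to SI: T₁ = 1.759 years = 5.5514e+07 s; T₂ = 505.2 years = 1.59441e+10 s.
T_syn = |T₁ · T₂ / (T₁ − T₂)|.
T_syn = |5.5514e+07 · 1.59441e+10 / (5.5514e+07 − 1.59441e+10)| s ≈ 5.571e+07 s = 1.765 years.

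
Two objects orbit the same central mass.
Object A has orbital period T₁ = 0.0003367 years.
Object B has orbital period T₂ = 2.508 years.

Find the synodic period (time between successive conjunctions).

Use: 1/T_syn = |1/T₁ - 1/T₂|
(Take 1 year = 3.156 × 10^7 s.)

Convert to SI: T₁ = 0.0003367 years = 10626.3 s; T₂ = 2.508 years = 7.91525e+07 s.
T_syn = |T₁ · T₂ / (T₁ − T₂)|.
T_syn = |10626.3 · 7.91525e+07 / (10626.3 − 7.91525e+07)| s ≈ 1.063e+04 s = 0.0003367 years.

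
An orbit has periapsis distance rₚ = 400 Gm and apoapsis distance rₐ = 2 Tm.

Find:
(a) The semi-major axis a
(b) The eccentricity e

Convert to SI: rₚ = 400 Gm = 4e+11 m; rₐ = 2 Tm = 2e+12 m.
(a) a = (rₚ + rₐ) / 2 = (4e+11 + 2e+12) / 2 ≈ 1.2e+12 m = 1.2 Tm.
(b) e = (rₐ − rₚ) / (rₐ + rₚ) = (2e+12 − 4e+11) / (2e+12 + 4e+11) ≈ 0.6667.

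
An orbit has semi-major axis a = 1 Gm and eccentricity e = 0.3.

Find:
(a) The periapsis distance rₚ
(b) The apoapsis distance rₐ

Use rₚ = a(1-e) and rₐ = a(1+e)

Convert to SI: a = 1 Gm = 1e+09 m.
(a) rₚ = a(1 − e) = 1e+09 · (1 − 0.3) = 1e+09 · 0.7 ≈ 7e+08 m = 700 Mm.
(b) rₐ = a(1 + e) = 1e+09 · (1 + 0.3) = 1e+09 · 1.3 ≈ 1.3e+09 m = 1.3 Gm.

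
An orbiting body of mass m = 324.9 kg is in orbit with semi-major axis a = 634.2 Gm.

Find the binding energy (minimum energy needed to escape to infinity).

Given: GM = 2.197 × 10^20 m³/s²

Convert to SI: a = 634.2 Gm = 6.342e+11 m.
Total orbital energy is E = −GMm/(2a); binding energy is E_bind = −E = GMm/(2a).
E_bind = 2.197e+20 · 324.9 / (2 · 6.342e+11) J ≈ 5.628e+10 J = 56.28 GJ.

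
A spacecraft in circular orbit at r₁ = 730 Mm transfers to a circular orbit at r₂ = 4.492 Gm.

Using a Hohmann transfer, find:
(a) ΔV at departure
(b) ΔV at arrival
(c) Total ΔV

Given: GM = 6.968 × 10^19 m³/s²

Convert to SI: r₁ = 730 Mm = 7.3e+08 m; r₂ = 4.492 Gm = 4.492e+09 m.
Transfer semi-major axis: a_t = (r₁ + r₂)/2 = (7.3e+08 + 4.492e+09)/2 = 2.611e+09 m.
Circular speeds: v₁ = √(GM/r₁) = 308953 m/s, v₂ = √(GM/r₂) = 124547 m/s.
Transfer speeds (vis-viva v² = GM(2/r − 1/a_t)): v₁ᵗ = 405237 m/s, v₂ᵗ = 65855.5 m/s.
(a) ΔV₁ = |v₁ᵗ − v₁| ≈ 9.628e+04 m/s = 96.28 km/s.
(b) ΔV₂ = |v₂ − v₂ᵗ| ≈ 5.869e+04 m/s = 58.69 km/s.
(c) ΔV_total = ΔV₁ + ΔV₂ ≈ 1.55e+05 m/s = 155 km/s.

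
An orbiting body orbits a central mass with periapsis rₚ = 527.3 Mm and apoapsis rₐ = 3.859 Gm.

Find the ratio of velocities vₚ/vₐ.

Convert to SI: rₚ = 527.3 Mm = 5.273e+08 m; rₐ = 3.859 Gm = 3.859e+09 m.
Conservation of angular momentum gives rₚvₚ = rₐvₐ, so vₚ/vₐ = rₐ/rₚ.
vₚ/vₐ = 3.859e+09 / 5.273e+08 ≈ 7.318.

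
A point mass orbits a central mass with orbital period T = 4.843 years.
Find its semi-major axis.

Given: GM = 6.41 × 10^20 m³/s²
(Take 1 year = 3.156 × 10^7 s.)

Convert to SI: T = 4.843 years = 1.52845e+08 s.
Invert Kepler's third law: a = (GM · T² / (4π²))^(1/3).
Substituting T = 1.52845e+08 s and GM = 6.41e+20 m³/s²:
a = (6.41e+20 · (1.52845e+08)² / (4π²))^(1/3) m
a ≈ 7.239e+11 m = 7.239 × 10^11 m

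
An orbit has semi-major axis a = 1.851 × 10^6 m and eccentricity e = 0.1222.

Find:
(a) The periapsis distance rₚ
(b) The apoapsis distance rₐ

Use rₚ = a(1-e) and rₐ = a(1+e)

(a) rₚ = a(1 − e) = 1.851e+06 · (1 − 0.1222) = 1.851e+06 · 0.8778 ≈ 1.625e+06 m = 1.625 × 10^6 m.
(b) rₐ = a(1 + e) = 1.851e+06 · (1 + 0.1222) = 1.851e+06 · 1.1222 ≈ 2.077e+06 m = 2.077 × 10^6 m.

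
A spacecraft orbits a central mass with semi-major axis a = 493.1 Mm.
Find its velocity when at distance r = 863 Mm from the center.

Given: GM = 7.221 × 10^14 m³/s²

Convert to SI: a = 493.1 Mm = 4.931e+08 m; r = 863 Mm = 8.63e+08 m.
Vis-viva: v = √(GM · (2/r − 1/a)).
2/r − 1/a = 2/8.63e+08 − 1/4.931e+08 = 2.89511e-10 m⁻¹.
v = √(7.221e+14 · 2.89511e-10) m/s ≈ 457.2 m/s = 457.2 m/s.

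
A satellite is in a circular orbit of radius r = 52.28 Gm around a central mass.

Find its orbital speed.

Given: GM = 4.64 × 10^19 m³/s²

Convert to SI: r = 52.28 Gm = 5.228e+10 m.
For a circular orbit, gravity supplies the centripetal force, so v = √(GM / r).
v = √(4.64e+19 / 5.228e+10) m/s ≈ 2.979e+04 m/s = 29.79 km/s.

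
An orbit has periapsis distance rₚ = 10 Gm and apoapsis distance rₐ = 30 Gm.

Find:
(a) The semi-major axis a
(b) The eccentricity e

Convert to SI: rₚ = 10 Gm = 1e+10 m; rₐ = 30 Gm = 3e+10 m.
(a) a = (rₚ + rₐ) / 2 = (1e+10 + 3e+10) / 2 ≈ 2e+10 m = 20 Gm.
(b) e = (rₐ − rₚ) / (rₐ + rₚ) = (3e+10 − 1e+10) / (3e+10 + 1e+10) ≈ 0.5.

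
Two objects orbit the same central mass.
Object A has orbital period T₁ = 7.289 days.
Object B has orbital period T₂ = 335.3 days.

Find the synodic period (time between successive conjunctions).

Convert to SI: T₁ = 7.289 days = 629770 s; T₂ = 335.3 days = 2.89699e+07 s.
T_syn = |T₁ · T₂ / (T₁ − T₂)|.
T_syn = |629770 · 2.89699e+07 / (629770 − 2.89699e+07)| s ≈ 6.438e+05 s = 7.451 days.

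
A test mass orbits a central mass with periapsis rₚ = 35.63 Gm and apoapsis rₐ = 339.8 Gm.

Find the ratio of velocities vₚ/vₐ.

Convert to SI: rₚ = 35.63 Gm = 3.563e+10 m; rₐ = 339.8 Gm = 3.398e+11 m.
Conservation of angular momentum gives rₚvₚ = rₐvₐ, so vₚ/vₐ = rₐ/rₚ.
vₚ/vₐ = 3.398e+11 / 3.563e+10 ≈ 9.537.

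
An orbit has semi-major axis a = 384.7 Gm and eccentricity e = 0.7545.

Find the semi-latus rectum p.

Convert to SI: a = 384.7 Gm = 3.847e+11 m.
p = a (1 − e²).
p = 3.847e+11 · (1 − (0.7545)²) = 3.847e+11 · 0.43073 ≈ 1.657e+11 m = 165.7 Gm.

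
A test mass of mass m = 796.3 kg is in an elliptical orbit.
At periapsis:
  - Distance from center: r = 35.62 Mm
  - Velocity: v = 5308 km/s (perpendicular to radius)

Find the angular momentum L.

Convert to SI: r = 35.62 Mm = 3.562e+07 m; v = 5308 km/s = 5.308e+06 m/s.
Since v is perpendicular to r, L = m · v · r.
L = 796.3 · 5.308e+06 · 3.562e+07 kg·m²/s ≈ 1.506e+17 kg·m²/s.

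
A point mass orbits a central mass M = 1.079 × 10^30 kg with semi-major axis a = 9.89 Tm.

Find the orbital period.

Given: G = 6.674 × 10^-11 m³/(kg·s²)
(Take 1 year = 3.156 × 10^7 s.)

Convert to SI: a = 9.89 Tm = 9.89e+12 m.
GM = G · M = 6.674e-11 · 1.079e+30 = 7.20125e+19 m³/s².
Kepler's third law: T = 2π √(a³ / GM).
Substituting a = 9.89e+12 m and GM = 7.20125e+19 m³/s²:
T = 2π √((9.89e+12)³ / 7.20125e+19) s
T ≈ 2.303e+10 s = 729.7 years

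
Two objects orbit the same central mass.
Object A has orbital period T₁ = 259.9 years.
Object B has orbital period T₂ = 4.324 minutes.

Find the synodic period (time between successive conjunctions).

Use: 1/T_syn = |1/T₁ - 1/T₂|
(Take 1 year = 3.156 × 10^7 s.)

Convert to SI: T₁ = 259.9 years = 8.20244e+09 s; T₂ = 4.324 minutes = 259.44 s.
T_syn = |T₁ · T₂ / (T₁ − T₂)|.
T_syn = |8.20244e+09 · 259.44 / (8.20244e+09 − 259.44)| s ≈ 259.4 s = 4.324 minutes.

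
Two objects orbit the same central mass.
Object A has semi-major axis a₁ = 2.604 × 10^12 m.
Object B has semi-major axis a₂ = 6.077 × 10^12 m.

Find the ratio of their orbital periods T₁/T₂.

From Kepler's third law, (T₁/T₂)² = (a₁/a₂)³, so T₁/T₂ = (a₁/a₂)^(3/2).
a₁/a₂ = 2.604e+12 / 6.077e+12 = 0.428501.
T₁/T₂ = (0.428501)^(3/2) ≈ 0.2805.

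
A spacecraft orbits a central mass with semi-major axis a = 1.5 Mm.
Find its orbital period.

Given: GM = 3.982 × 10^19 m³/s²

Convert to SI: a = 1.5 Mm = 1.5e+06 m.
Kepler's third law: T = 2π √(a³ / GM).
Substituting a = 1.5e+06 m and GM = 3.982e+19 m³/s²:
T = 2π √((1.5e+06)³ / 3.982e+19) s
T ≈ 1.829 s = 1.829 seconds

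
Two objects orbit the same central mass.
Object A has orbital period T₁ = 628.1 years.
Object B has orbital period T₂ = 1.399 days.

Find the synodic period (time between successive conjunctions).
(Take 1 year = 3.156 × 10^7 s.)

Convert to SI: T₁ = 628.1 years = 1.98228e+10 s; T₂ = 1.399 days = 120874 s.
T_syn = |T₁ · T₂ / (T₁ − T₂)|.
T_syn = |1.98228e+10 · 120874 / (1.98228e+10 − 120874)| s ≈ 1.209e+05 s = 1.399 days.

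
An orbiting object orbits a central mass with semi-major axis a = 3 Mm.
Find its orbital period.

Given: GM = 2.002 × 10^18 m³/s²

Convert to SI: a = 3 Mm = 3e+06 m.
Kepler's third law: T = 2π √(a³ / GM).
Substituting a = 3e+06 m and GM = 2.002e+18 m³/s²:
T = 2π √((3e+06)³ / 2.002e+18) s
T ≈ 23.07 s = 23.07 seconds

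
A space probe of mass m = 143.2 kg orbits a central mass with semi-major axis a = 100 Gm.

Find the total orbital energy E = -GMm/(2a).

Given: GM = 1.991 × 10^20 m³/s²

Convert to SI: a = 100 Gm = 1e+11 m.
E = −GMm / (2a).
E = −1.991e+20 · 143.2 / (2 · 1e+11) J ≈ -1.426e+11 J = -142.6 GJ.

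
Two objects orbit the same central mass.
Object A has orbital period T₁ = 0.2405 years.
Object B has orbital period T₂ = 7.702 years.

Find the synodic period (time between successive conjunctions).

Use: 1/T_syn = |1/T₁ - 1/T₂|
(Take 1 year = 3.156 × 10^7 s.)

Convert to SI: T₁ = 0.2405 years = 7.59018e+06 s; T₂ = 7.702 years = 2.43075e+08 s.
T_syn = |T₁ · T₂ / (T₁ − T₂)|.
T_syn = |7.59018e+06 · 2.43075e+08 / (7.59018e+06 − 2.43075e+08)| s ≈ 7.835e+06 s = 0.2483 years.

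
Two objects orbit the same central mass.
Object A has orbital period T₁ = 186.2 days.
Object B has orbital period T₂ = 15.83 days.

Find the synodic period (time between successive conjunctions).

Convert to SI: T₁ = 186.2 days = 1.60877e+07 s; T₂ = 15.83 days = 1.36771e+06 s.
T_syn = |T₁ · T₂ / (T₁ − T₂)|.
T_syn = |1.60877e+07 · 1.36771e+06 / (1.60877e+07 − 1.36771e+06)| s ≈ 1.495e+06 s = 17.3 days.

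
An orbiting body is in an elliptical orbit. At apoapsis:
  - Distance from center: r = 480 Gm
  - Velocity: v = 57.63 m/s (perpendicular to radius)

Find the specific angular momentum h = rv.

Convert to SI: r = 480 Gm = 4.8e+11 m.
With v perpendicular to r, h = r · v.
h = 4.8e+11 · 57.63 m²/s ≈ 2.766e+13 m²/s.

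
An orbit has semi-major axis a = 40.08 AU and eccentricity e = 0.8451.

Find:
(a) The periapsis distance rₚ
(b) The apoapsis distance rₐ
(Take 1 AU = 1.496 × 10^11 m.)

Convert to SI: a = 40.08 AU = 5.99597e+12 m.
(a) rₚ = a(1 − e) = 5.99597e+12 · (1 − 0.8451) = 5.99597e+12 · 0.1549 ≈ 9.288e+11 m = 6.208 AU.
(b) rₐ = a(1 + e) = 5.99597e+12 · (1 + 0.8451) = 5.99597e+12 · 1.8451 ≈ 1.106e+13 m = 73.95 AU.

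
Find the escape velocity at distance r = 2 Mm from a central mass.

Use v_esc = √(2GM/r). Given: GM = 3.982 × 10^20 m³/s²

Convert to SI: r = 2 Mm = 2e+06 m.
Escape velocity comes from setting total energy to zero: ½v² − GM/r = 0 ⇒ v_esc = √(2GM / r).
v_esc = √(2 · 3.982e+20 / 2e+06) m/s ≈ 1.995e+07 m/s = 1.995e+04 km/s.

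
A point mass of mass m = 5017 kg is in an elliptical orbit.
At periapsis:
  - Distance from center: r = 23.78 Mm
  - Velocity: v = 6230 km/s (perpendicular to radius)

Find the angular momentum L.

Convert to SI: r = 23.78 Mm = 2.378e+07 m; v = 6230 km/s = 6.23e+06 m/s.
Since v is perpendicular to r, L = m · v · r.
L = 5017 · 6.23e+06 · 2.378e+07 kg·m²/s ≈ 7.433e+17 kg·m²/s.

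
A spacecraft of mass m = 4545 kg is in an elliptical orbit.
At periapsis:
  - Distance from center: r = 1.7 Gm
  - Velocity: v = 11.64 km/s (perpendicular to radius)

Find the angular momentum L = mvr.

Convert to SI: r = 1.7 Gm = 1.7e+09 m; v = 11.64 km/s = 11640 m/s.
Since v is perpendicular to r, L = m · v · r.
L = 4545 · 11640 · 1.7e+09 kg·m²/s ≈ 8.994e+16 kg·m²/s.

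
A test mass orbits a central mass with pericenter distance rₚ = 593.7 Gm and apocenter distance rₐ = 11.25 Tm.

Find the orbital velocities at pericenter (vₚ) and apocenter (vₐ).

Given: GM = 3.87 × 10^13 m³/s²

Convert to SI: rₚ = 593.7 Gm = 5.937e+11 m; rₐ = 11.25 Tm = 1.125e+13 m.
Use the vis-viva equation v² = GM(2/r − 1/a) with a = (rₚ + rₐ)/2 = (5.937e+11 + 1.125e+13)/2 = 5.92185e+12 m.
vₚ = √(GM · (2/rₚ − 1/a)) = √(3.87e+13 · (2/5.937e+11 − 1/5.92185e+12)) m/s ≈ 11.13 m/s = 11.13 m/s.
vₐ = √(GM · (2/rₐ − 1/a)) = √(3.87e+13 · (2/1.125e+13 − 1/5.92185e+12)) m/s ≈ 0.5873 m/s = 0.5873 m/s.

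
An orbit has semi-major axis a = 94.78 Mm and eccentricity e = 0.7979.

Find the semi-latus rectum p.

Convert to SI: a = 94.78 Mm = 9.478e+07 m.
p = a (1 − e²).
p = 9.478e+07 · (1 − (0.7979)²) = 9.478e+07 · 0.363356 ≈ 3.444e+07 m = 34.44 Mm.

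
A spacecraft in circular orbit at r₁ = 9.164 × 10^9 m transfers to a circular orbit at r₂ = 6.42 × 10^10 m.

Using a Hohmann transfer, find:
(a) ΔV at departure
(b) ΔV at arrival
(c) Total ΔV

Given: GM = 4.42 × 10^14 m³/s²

Transfer semi-major axis: a_t = (r₁ + r₂)/2 = (9.164e+09 + 6.42e+10)/2 = 3.6682e+10 m.
Circular speeds: v₁ = √(GM/r₁) = 219.618 m/s, v₂ = √(GM/r₂) = 82.9743 m/s.
Transfer speeds (vis-viva v² = GM(2/r − 1/a_t)): v₁ᵗ = 290.542 m/s, v₂ᵗ = 41.4724 m/s.
(a) ΔV₁ = |v₁ᵗ − v₁| ≈ 70.92 m/s = 70.92 m/s.
(b) ΔV₂ = |v₂ − v₂ᵗ| ≈ 41.5 m/s = 41.5 m/s.
(c) ΔV_total = ΔV₁ + ΔV₂ ≈ 112.4 m/s = 112.4 m/s.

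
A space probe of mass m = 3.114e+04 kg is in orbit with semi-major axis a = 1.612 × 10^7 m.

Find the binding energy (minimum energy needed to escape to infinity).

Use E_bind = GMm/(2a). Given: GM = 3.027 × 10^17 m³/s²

Total orbital energy is E = −GMm/(2a); binding energy is E_bind = −E = GMm/(2a).
E_bind = 3.027e+17 · 3.114e+04 / (2 · 1.612e+07) J ≈ 2.924e+14 J = 292.4 TJ.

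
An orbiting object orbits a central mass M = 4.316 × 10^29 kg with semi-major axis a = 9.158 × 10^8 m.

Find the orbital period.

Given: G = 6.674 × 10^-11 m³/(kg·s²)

GM = G · M = 6.674e-11 · 4.316e+29 = 2.8805e+19 m³/s².
Kepler's third law: T = 2π √(a³ / GM).
Substituting a = 9.158e+08 m and GM = 2.8805e+19 m³/s²:
T = 2π √((9.158e+08)³ / 2.8805e+19) s
T ≈ 3.244e+04 s = 9.012 hours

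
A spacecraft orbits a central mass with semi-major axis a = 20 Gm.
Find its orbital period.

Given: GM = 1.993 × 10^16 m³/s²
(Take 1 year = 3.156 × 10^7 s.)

Convert to SI: a = 20 Gm = 2e+10 m.
Kepler's third law: T = 2π √(a³ / GM).
Substituting a = 2e+10 m and GM = 1.993e+16 m³/s²:
T = 2π √((2e+10)³ / 1.993e+16) s
T ≈ 1.259e+08 s = 3.989 years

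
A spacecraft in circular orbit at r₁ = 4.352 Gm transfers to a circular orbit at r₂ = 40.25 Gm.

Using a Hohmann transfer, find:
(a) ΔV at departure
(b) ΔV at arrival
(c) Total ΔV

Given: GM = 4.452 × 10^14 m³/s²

Convert to SI: r₁ = 4.352 Gm = 4.352e+09 m; r₂ = 40.25 Gm = 4.025e+10 m.
Transfer semi-major axis: a_t = (r₁ + r₂)/2 = (4.352e+09 + 4.025e+10)/2 = 2.2301e+10 m.
Circular speeds: v₁ = √(GM/r₁) = 319.84 m/s, v₂ = √(GM/r₂) = 105.171 m/s.
Transfer speeds (vis-viva v² = GM(2/r − 1/a_t)): v₁ᵗ = 429.689 m/s, v₂ᵗ = 46.4598 m/s.
(a) ΔV₁ = |v₁ᵗ − v₁| ≈ 109.8 m/s = 109.8 m/s.
(b) ΔV₂ = |v₂ − v₂ᵗ| ≈ 58.71 m/s = 58.71 m/s.
(c) ΔV_total = ΔV₁ + ΔV₂ ≈ 168.6 m/s = 168.6 m/s.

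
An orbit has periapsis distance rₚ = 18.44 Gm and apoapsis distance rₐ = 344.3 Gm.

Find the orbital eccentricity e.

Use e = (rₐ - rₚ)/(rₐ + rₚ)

Convert to SI: rₚ = 18.44 Gm = 1.844e+10 m; rₐ = 344.3 Gm = 3.443e+11 m.
e = (rₐ − rₚ) / (rₐ + rₚ).
e = (3.443e+11 − 1.844e+10) / (3.443e+11 + 1.844e+10) = 3.2586e+11 / 3.6274e+11 ≈ 0.8983.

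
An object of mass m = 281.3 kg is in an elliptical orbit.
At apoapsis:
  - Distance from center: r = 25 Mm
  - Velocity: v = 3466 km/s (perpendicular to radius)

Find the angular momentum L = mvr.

Convert to SI: r = 25 Mm = 2.5e+07 m; v = 3466 km/s = 3.466e+06 m/s.
Since v is perpendicular to r, L = m · v · r.
L = 281.3 · 3.466e+06 · 2.5e+07 kg·m²/s ≈ 2.437e+16 kg·m²/s.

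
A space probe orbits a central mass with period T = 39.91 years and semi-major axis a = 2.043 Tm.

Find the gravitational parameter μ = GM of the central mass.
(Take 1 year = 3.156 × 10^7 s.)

Convert to SI: T = 39.91 years = 1.25956e+09 s; a = 2.043 Tm = 2.043e+12 m.
GM = 4π² · a³ / T².
GM = 4π² · (2.043e+12)³ / (1.25956e+09)² m³/s² ≈ 2.122e+20 m³/s² = 2.122 × 10^20 m³/s².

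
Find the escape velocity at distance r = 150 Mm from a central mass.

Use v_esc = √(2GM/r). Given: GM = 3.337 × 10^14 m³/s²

Convert to SI: r = 150 Mm = 1.5e+08 m.
Escape velocity comes from setting total energy to zero: ½v² − GM/r = 0 ⇒ v_esc = √(2GM / r).
v_esc = √(2 · 3.337e+14 / 1.5e+08) m/s ≈ 2109 m/s = 2.109 km/s.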